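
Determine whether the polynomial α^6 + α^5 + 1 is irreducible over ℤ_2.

Yes

Write m(α) = α^6 + α^5 + 1.
Check for roots in ℤ_2: m(0) = 1; m(1) = 1.
No roots, so no linear factors.
Monic irreducibles of degree 2 over GF(2): α^2 + α + 1.
None of them divide m (all give nonzero remainder).
Monic irreducibles of degree 3 over GF(2): α^3 + α + 1, α^3 + α^2 + 1.
None of them divide m (all give nonzero remainder).
No irreducible factor of degree ≤ 3 exists, so m is irreducible over GF(2).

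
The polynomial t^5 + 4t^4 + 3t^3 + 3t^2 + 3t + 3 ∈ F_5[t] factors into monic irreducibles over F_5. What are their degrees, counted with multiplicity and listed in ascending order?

Write h(t) = t^5 + 4t^4 + 3t^3 + 3t^2 + 3t + 3.
Roots in F_5: h(0) = 3; h(1) = 2; h(2) = 1; h(3) = 2; h(4) = 3.
Complete factorization: h(t) = (t^2 + 4t + 2)·(t^3 + t + 4).
Factor degrees with multiplicity: 2 + 3 = 5.

2, 3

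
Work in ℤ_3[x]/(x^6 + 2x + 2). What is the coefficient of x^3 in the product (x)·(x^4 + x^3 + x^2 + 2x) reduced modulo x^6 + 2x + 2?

1

Multiply in ℤ_3[x]: (x)·(x^4 + x^3 + x^2 + 2x) = x^5 + x^4 + x^3 + 2x^2.
Reduced: x^5 + x^4 + x^3 + 2x^2.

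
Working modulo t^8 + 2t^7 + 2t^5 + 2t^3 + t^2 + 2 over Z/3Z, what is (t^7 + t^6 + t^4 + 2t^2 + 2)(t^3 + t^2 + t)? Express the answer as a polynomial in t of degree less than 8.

Multiply in Z/3Z[t]: (t^7 + t^6 + t^4 + 2t^2 + 2)·(t^3 + t^2 + t) = t^10 + 2t^9 + 2t^8 + 2t^7 + t^6 + 2t^4 + t^3 + 2t^2 + 2t.
Reduce using t^8 ≡ t^7 + t^5 + t^3 + 2t^2 + 1 (mod t^8 + 2t^7 + 2t^5 + 2t^3 + t^2 + 2).
Reduced: 2t^7 + t^6 + t^4 + t^2 + 2t + 2.

2t^7 + t^6 + t^4 + t^2 + 2t + 2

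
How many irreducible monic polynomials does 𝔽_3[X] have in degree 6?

The number of monic irreducibles of degree 6 over GF(3) is (1/6)·Σ_{d∣6} μ(6/d) 3^d.
Divisors of 6: 1, 2, 3, 6; μ(6/d) for each: 1, -1, -1, 1.
Σ = 3^1 − 3^2 − 3^3 + 3^6 = 696.
N = 696/6 = 116.

116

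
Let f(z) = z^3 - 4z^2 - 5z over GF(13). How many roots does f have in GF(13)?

3

Evaluate at each of the 13 elements of GF(13):
f(0) = 0 → root; f(1) = 5; f(2) = 8; f(3) = 2; f(4) = 6; f(5) = 0 → root; f(6) = 3; f(7) = 8; f(8) = 8; f(9) = 9; f(10) = 4; f(11) = 12; f(12) = 0 → root.
Roots: {0, 5, 12}.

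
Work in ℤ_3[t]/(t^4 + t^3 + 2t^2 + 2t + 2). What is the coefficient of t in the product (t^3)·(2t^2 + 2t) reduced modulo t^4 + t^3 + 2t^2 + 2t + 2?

2

Multiply in ℤ_3[t]: (t^3)·(2t^2 + 2t) = 2t^5 + 2t^4.
Reduce using t^4 ≡ 2t^3 + t^2 + t + 1 (mod t^4 + t^3 + 2t^2 + 2t + 2).
Reduced: 2t^3 + 2t^2 + 2t.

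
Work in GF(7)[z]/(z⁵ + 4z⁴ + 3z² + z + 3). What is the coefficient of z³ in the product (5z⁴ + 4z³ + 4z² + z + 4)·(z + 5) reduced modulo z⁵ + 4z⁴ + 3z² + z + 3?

Multiply in GF(7)[z]: (5z⁴ + 4z³ + 4z² + z + 4)·(z + 5) = 5z⁵ + z⁴ + 3z³ + 2z + 6.
Reduce using z⁵ ≡ 3z⁴ + 4z² + 6z + 4 (mod z⁵ + 4z⁴ + 3z² + z + 3).
Reduced: 2z⁴ + 3z³ + 6z² + 4z + 5.

3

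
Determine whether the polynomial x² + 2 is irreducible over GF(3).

Write m(x) = x² + 2.
Check for roots in GF(3): m(0) = 2; m(1) = 0 → root; m(2) = 0 → root.
m(1) = 0, so (x − 1) divides m(x); m is reducible.

No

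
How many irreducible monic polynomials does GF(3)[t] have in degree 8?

Gauss's count: N_{3}(8) = (1/8) Σ_{d|8} μ(8/d)·3^d.
Divisors of 8: 1, 2, 4, 8; μ(8/d) for each: 0, 0, -1, 1.
Σ = − 3^4 + 3^8 = 6480.
N = 6480/8 = 810.

810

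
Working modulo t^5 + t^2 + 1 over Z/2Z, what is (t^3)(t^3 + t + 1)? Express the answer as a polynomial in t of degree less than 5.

Multiply in Z/2Z[t]: (t^3)·(t^3 + t + 1) = t^6 + t^4 + t^3.
Reduce using t^5 ≡ t^2 + 1 (mod t^5 + t^2 + 1).
Reduced: t^4 + t.

t^4 + t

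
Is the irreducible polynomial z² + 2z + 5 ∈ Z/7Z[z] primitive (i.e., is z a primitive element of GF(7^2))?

Yes

Write f(z) = z² + 2z + 5.
|GF(7^2)^×| = 7^2 − 1 = 48. Prime factorization: 48 = 2^4·3.
f is primitive ⇔ z has order 48 in GF(7)[z]/(f), i.e. z^(48/q) ≠ 1 for each prime q | 48.
z^(24) mod f = 6.
z^(16) mod f = 4.
None equal 1, so z has full order 48; f is primitive.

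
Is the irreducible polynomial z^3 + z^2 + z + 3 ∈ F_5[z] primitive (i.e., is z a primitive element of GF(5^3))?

Yes

Write f(z) = z^3 + z^2 + z + 3.
|GF(5^3)^×| = 5^3 − 1 = 124. Prime factorization: 124 = 2^2·31.
f is primitive ⇔ z has order 124 in GF(5)[z]/(f), i.e. z^(124/q) ≠ 1 for each prime q | 124.
z^(62) mod f = 4.
z^(4) mod f = 3z + 3.
None equal 1, so z has full order 124; f is primitive.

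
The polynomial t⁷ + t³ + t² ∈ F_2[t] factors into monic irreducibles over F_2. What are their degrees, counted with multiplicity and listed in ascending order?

Write f(t) = t⁷ + t³ + t².
Roots in F_2: f(0) = 0 → root; f(1) = 1.
Linear factors from roots: (t).
Complete factorization: f(t) = (t)^2·(t² + t + 1)·(t³ + t² + 1).
Factor degrees with multiplicity: 1 + 1 + 2 + 3 = 7.

1, 1, 2, 3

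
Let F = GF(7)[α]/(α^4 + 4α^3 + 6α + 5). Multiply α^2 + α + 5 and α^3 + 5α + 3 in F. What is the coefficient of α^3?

1

Multiply in GF(7)[α]: (α^2 + α + 5)·(α^3 + 5α + 3) = α^5 + α^4 + 3α^3 + α^2 + 1.
Reduce using α^4 ≡ 3α^3 + α + 2 (mod α^4 + 4α^3 + 6α + 5).
Reduced: α^3 + 2α^2 + 6α + 2.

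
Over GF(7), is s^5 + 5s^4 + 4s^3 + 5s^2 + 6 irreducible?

No

Write m(s) = s^5 + 5s^4 + 4s^3 + 5s^2 + 6.
Check for roots in GF(7): m(0) = 6; m(1) = 0 → root; m(2) = 2; m(3) = 2; m(4) = 0 → root; m(5) = 0 → root; m(6) = 4.
m(1) = 0, so (s − 1) divides m(s); m is reducible.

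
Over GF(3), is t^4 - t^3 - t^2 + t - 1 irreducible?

Write f(t) = t^4 - t^3 - t^2 + t - 1.
Check for roots in GF(3): f(0) = 2; f(1) = 2; f(2) = 2.
No roots, so no linear factors.
Monic irreducibles of degree 2 over GF(3): t^2 + 1, t^2 + t - 1, t^2 - t - 1.
None of them divide f (all give nonzero remainder).
No irreducible factor of degree ≤ 2 exists, so f is irreducible over GF(3).

Yes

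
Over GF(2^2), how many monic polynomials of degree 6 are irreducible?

670

The number of monic irreducibles of degree 6 over GF(4) is (1/6)·Σ_{d∣6} μ(6/d) 4^d.
Divisors of 6: 1, 2, 3, 6; μ(6/d) for each: 1, -1, -1, 1.
Σ = 4^1 − 4^2 − 4^3 + 4^6 = 4020.
N = 4020/6 = 670.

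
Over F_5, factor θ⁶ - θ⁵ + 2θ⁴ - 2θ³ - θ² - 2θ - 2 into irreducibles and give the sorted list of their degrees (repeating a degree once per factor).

1, 1, 1, 3

Write h(θ) = θ⁶ - θ⁵ + 2θ⁴ - 2θ³ - θ² - 2θ - 2.
Roots in F_5: h(0) = 3; h(1) = 0 → root; h(2) = 3; h(3) = 2; h(4) = 0 → root.
Linear factors from roots: (θ - 1), (θ + 1).
Complete factorization: h(θ) = (θ - 1)·(θ + 1)^2·(θ³ - 2θ² + 2).
Factor degrees with multiplicity: 1 + 1 + 1 + 3 = 6.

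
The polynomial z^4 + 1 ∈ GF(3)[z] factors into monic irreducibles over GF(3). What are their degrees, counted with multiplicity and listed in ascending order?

2, 2

Write f(z) = z^4 + 1.
Roots in GF(3): f(0) = 1; f(1) = 2; f(2) = 2.
Complete factorization: f(z) = (z^2 + z + 2)·(z^2 + 2z + 2).
Factor degrees with multiplicity: 2 + 2 = 4.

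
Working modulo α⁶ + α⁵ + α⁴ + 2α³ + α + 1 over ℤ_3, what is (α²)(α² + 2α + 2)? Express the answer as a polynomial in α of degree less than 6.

Multiply in ℤ_3[α]: (α²)·(α² + 2α + 2) = α⁴ + 2α³ + 2α².
Reduced: α⁴ + 2α³ + 2α².

α^4 + 2α^3 + 2α^2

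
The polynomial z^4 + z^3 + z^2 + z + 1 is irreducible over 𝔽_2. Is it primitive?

Write f(z) = z^4 + z^3 + z^2 + z + 1.
|GF(2^4)^×| = 2^4 − 1 = 15. Prime factorization: 15 = 3·5.
f is primitive ⇔ z has order 15 in GF(2)[z]/(f), i.e. z^(15/q) ≠ 1 for each prime q | 15.
z^(5) mod f = 1
z^(3) mod f = z^3.
Since z^(5) = 1, the order of z divides 5 < 15; not primitive.

No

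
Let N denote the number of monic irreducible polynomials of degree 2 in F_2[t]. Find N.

x^(2^2) − x is the product of all monic irreducibles of degree dividing 2; Möbius inversion gives N = (1/2) Σ μ(2/d)·2^d.
Divisors of 2: 1, 2; μ(2/d) for each: -1, 1.
Σ = − 2^1 + 2^2 = 2.
N = 2/2 = 1.

1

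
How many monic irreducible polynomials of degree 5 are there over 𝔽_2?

Gauss's count: N_{2}(5) = (1/5) Σ_{d|5} μ(5/d)·2^d.
Divisors of 5: 1, 5; μ(5/d) for each: -1, 1.
Σ = − 2^1 + 2^5 = 30.
N = 30/5 = 6.

6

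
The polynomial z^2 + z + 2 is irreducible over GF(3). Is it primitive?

Write f(z) = z^2 + z + 2.
|GF(3^2)^×| = 3^2 − 1 = 8. Prime factorization: 8 = 2^3.
f is primitive ⇔ z has order 8 in GF(3)[z]/(f), i.e. z^(8/q) ≠ 1 for each prime q | 8.
z^(4) mod f = 2.
None equal 1, so z has full order 8; f is primitive.

Yes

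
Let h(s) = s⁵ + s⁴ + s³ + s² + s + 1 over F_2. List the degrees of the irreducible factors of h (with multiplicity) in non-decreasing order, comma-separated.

Roots in F_2: h(0) = 1; h(1) = 0 → root.
Linear factors from roots: (s + 1).
Complete factorization: h(s) = (s + 1)·(s² + s + 1)^2.
Factor degrees with multiplicity: 1 + 2 + 2 = 5.

1, 2, 2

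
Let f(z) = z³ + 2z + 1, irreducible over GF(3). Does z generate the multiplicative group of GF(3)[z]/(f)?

Yes

|GF(3^3)^×| = 3^3 − 1 = 26. Prime factorization: 26 = 2·13.
f is primitive ⇔ z has order 26 in GF(3)[z]/(f), i.e. z^(26/q) ≠ 1 for each prime q | 26.
z^(13) mod f = 2.
z^(2) mod f = z².
None equal 1, so z has full order 26; f is primitive.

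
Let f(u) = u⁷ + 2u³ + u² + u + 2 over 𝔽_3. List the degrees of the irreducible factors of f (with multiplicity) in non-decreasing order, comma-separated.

Roots in 𝔽_3: f(0) = 2; f(1) = 1; f(2) = 2.
Complete factorization: f(u) = (u⁷ + 2u³ + u² + u + 2).
Factor degrees with multiplicity: 7 = 7.

7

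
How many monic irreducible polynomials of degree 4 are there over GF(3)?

x^(3^4) − x is the product of all monic irreducibles of degree dividing 4; Möbius inversion gives N = (1/4) Σ μ(4/d)·3^d.
Divisors of 4: 1, 2, 4; μ(4/d) for each: 0, -1, 1.
Σ = − 3^2 + 3^4 = 72.
N = 72/4 = 18.

18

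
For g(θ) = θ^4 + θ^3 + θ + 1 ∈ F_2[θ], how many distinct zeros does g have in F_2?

Evaluate at each of the 2 elements of F_2:
g(0) = 1; g(1) = 0 → root.
Roots: {1}.

1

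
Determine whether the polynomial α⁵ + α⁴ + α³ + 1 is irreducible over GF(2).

Write g(α) = α⁵ + α⁴ + α³ + 1.
Check for roots in GF(2): g(0) = 1; g(1) = 0 → root.
g(1) = 0, so (α − 1) divides g(α); g is reducible.

No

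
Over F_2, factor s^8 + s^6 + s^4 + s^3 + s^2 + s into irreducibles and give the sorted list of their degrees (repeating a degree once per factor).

1, 1, 1, 2, 3

Write h(s) = s^8 + s^6 + s^4 + s^3 + s^2 + s.
Roots in F_2: h(0) = 0 → root; h(1) = 0 → root.
Linear factors from roots: (s), (s + 1).
Complete factorization: h(s) = (s)·(s + 1)^2·(s^2 + s + 1)·(s^3 + s^2 + 1).
Factor degrees with multiplicity: 1 + 1 + 1 + 2 + 3 = 8.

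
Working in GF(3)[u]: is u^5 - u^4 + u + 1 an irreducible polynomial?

Write P(u) = u^5 - u^4 + u + 1.
Check for roots in GF(3): P(0) = 1; P(1) = 2; P(2) = 1.
No roots, so no linear factors.
Monic irreducibles of degree 2 over GF(3): u^2 + 1, u^2 + u - 1, u^2 - u - 1.
None of them divide P (all give nonzero remainder).
No irreducible factor of degree ≤ 2 exists, so P is irreducible over GF(3).

Yes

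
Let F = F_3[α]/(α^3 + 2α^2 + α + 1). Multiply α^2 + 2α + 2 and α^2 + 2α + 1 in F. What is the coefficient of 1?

Multiply in F_3[α]: (α^2 + 2α + 2)·(α^2 + 2α + 1) = α^4 + α^3 + α^2 + 2.
Reduce using α^3 ≡ α^2 + 2α + 2 (mod α^3 + 2α^2 + α + 1).
Reduced: 2α^2.

0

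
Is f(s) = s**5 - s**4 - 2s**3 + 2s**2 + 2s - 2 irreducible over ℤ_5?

Check for roots in ℤ_5: f(0) = 3; f(1) = 0 → root; f(2) = 0 → root; f(3) = 0 → root; f(4) = 3.
f(1) = 0, so (s − 1) divides f(s); f is reducible.

No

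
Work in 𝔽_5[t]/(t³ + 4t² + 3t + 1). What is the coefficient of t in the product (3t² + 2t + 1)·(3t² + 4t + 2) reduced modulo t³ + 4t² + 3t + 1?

Multiply in 𝔽_5[t]: (3t² + 2t + 1)·(3t² + 4t + 2) = 4t⁴ + 3t³ + 2t² + 3t + 2.
Reduce using t³ ≡ t² + 2t + 4 (mod t³ + 4t² + 3t + 1).
Reduced: 2t² + 3t.

3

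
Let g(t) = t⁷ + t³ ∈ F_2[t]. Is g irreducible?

No

Check for roots in F_2: g(0) = 0 → root; g(1) = 0 → root.
g(0) = 0, so (t) divides g(t); g is reducible.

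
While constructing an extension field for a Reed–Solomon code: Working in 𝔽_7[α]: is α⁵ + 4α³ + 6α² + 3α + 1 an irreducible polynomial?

Write h(α) = α⁵ + 4α³ + 6α² + 3α + 1.
Check for roots in 𝔽_7: h(0) = 1; h(1) = 1; h(2) = 4; h(3) = 2; h(4) = 3; h(5) = 4; h(6) = 6.
No roots, so no linear factors.
Degree-2 irreducible divisors: test the 21 monic irreducibles of degree 2 over GF(7).
None of them divide h (all give nonzero remainder).
No irreducible factor of degree ≤ 2 exists, so h is irreducible over GF(7).

Yes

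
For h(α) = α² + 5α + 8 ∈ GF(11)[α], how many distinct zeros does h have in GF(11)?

Evaluate at each of the 11 elements of GF(11):
h(0) = 8; h(1) = 3; h(2) = 0 → root; h(3) = 10; h(4) = 0 → root; h(5) = 3; h(6) = 8; h(7) = 4; h(8) = 2; h(9) = 2; h(10) = 4.
Roots: {2, 4}.

2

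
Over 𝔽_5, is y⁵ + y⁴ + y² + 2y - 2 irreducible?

Write g(y) = y⁵ + y⁴ + y² + 2y - 2.
Check for roots in 𝔽_5: g(0) = 3; g(1) = 3; g(2) = 4; g(3) = 2; g(4) = 2.
No roots, so no linear factors.
Degree-2 irreducible divisors: test the 10 monic irreducibles of degree 2 over GF(5).
None of them divide g (all give nonzero remainder).
No irreducible factor of degree ≤ 2 exists, so g is irreducible over GF(5).

Yes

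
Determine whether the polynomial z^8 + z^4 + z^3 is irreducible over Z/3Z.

Write f(z) = z^8 + z^4 + z^3.
Check for roots in Z/3Z: f(0) = 0 → root; f(1) = 0 → root; f(2) = 1.
f(0) = 0, so (z) divides f(z); f is reducible.

No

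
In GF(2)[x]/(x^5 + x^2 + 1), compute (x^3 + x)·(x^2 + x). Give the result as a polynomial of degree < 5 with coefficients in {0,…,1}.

x^4 + x^3 + 1

Multiply in GF(2)[x]: (x^3 + x)·(x^2 + x) = x^5 + x^4 + x^3 + x^2.
Reduce using x^5 ≡ x^2 + 1 (mod x^5 + x^2 + 1).
Reduced: x^4 + x^3 + 1.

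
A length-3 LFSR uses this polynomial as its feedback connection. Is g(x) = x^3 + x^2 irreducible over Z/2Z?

Check for roots in Z/2Z: g(0) = 0 → root; g(1) = 0 → root.
g(0) = 0, so (x) divides g(x); g is reducible.

No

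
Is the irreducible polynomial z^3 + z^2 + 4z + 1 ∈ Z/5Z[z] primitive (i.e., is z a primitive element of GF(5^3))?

Write f(z) = z^3 + z^2 + 4z + 1.
|GF(5^3)^×| = 5^3 − 1 = 124. Prime factorization: 124 = 2^2·31.
f is primitive ⇔ z has order 124 in GF(5)[z]/(f), i.e. z^(124/q) ≠ 1 for each prime q | 124.
z^(62) mod f = 1
z^(4) mod f = 2z^2 + 3z + 1.
Since z^(62) = 1, the order of z divides 62 < 124; not primitive.

No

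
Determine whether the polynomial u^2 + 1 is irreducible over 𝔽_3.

Write h(u) = u^2 + 1.
Check for roots in 𝔽_3: h(0) = 1; h(1) = 2; h(2) = 2.
No roots. A degree-2 polynomial over a field with no linear factor is irreducible.

Yes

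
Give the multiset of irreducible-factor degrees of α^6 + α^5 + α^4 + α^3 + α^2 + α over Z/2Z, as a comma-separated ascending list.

Write h(α) = α^6 + α^5 + α^4 + α^3 + α^2 + α.
Roots in Z/2Z: h(0) = 0 → root; h(1) = 0 → root.
Linear factors from roots: (α), (α + 1).
Complete factorization: h(α) = (α)·(α + 1)·(α^2 + α + 1)^2.
Factor degrees with multiplicity: 1 + 1 + 2 + 2 = 6.

1, 1, 2, 2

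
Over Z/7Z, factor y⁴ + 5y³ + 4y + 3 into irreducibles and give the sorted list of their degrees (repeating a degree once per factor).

Write h(y) = y⁴ + 5y³ + 4y + 3.
Linear factors from roots: (y + 4), (y + 3).
Complete factorization: h(y) = (y + 3)·(y + 4)·(y² + 5y + 2).
Factor degrees with multiplicity: 1 + 1 + 2 = 4.

1, 1, 2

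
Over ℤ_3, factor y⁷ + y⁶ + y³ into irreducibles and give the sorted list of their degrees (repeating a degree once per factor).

1, 1, 1, 1, 3

Write f(y) = y⁷ + y⁶ + y³.
Roots in ℤ_3: f(0) = 0 → root; f(1) = 0 → root; f(2) = 2.
Linear factors from roots: (y), (y - 1).
Complete factorization: f(y) = (y - 1)·(y)^3·(y³ - y² - y - 1).
Factor degrees with multiplicity: 1 + 1 + 1 + 1 + 3 = 7.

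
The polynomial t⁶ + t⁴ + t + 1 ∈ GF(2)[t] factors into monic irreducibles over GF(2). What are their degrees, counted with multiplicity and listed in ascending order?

Write f(t) = t⁶ + t⁴ + t + 1.
Roots in GF(2): f(0) = 1; f(1) = 0 → root.
Linear factors from roots: (t + 1).
Complete factorization: f(t) = (t + 1)·(t² + t + 1)·(t³ + t + 1).
Factor degrees with multiplicity: 1 + 2 + 3 = 6.

1, 2, 3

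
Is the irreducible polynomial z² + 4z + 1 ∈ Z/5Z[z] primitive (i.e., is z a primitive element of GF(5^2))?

Write f(z) = z² + 4z + 1.
|GF(5^2)^×| = 5^2 − 1 = 24. Prime factorization: 24 = 2^3·3.
f is primitive ⇔ z has order 24 in GF(5)[z]/(f), i.e. z^(24/q) ≠ 1 for each prime q | 24.
z^(12) mod f = 1
z^(8) mod f = z + 4.
Since z^(12) = 1, the order of z divides 12 < 24; not primitive.

No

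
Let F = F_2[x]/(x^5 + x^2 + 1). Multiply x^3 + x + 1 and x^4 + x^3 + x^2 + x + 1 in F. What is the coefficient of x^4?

0

Multiply in F_2[x]: (x^3 + x + 1)·(x^4 + x^3 + x^2 + x + 1) = x^7 + x^6 + x^4 + x^3 + 1.
Reduce using x^5 ≡ x^2 + 1 (mod x^5 + x^2 + 1).
Reduced: x^2 + x + 1.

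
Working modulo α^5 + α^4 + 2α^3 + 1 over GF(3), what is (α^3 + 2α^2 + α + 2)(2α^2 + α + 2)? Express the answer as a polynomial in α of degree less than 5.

2α^3 + α + 2

Multiply in GF(3)[α]: (α^3 + 2α^2 + α + 2)·(2α^2 + α + 2) = 2α^5 + 2α^4 + α + 1.
Reduce using α^5 ≡ 2α^4 + α^3 + 2 (mod α^5 + α^4 + 2α^3 + 1).
Reduced: 2α^3 + α + 2.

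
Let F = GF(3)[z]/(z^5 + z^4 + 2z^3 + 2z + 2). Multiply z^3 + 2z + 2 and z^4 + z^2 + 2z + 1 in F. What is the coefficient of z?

1

Multiply in GF(3)[z]: (z^3 + 2z + 2)·(z^4 + z^2 + 2z + 1) = z^7 + z^4 + 2.
Reduce using z^5 ≡ 2z^4 + z^3 + z + 1 (mod z^5 + z^4 + 2z^3 + 2z + 2).
Reduced: z^4 + z + 1.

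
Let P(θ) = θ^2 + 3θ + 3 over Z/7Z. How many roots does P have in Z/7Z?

Evaluate at each of the 7 elements of Z/7Z:
P(0) = 3; P(1) = 0 → root; P(2) = 6; P(3) = 0 → root; P(4) = 3; P(5) = 1; P(6) = 1.
Roots: {1, 3}.

2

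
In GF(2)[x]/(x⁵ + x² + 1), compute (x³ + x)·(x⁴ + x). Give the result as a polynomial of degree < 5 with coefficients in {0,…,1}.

Multiply in GF(2)[x]: (x³ + x)·(x⁴ + x) = x⁷ + x⁵ + x⁴ + x².
Reduce using x⁵ ≡ x² + 1 (mod x⁵ + x² + 1).
Reduced: x² + 1.

x^2 + 1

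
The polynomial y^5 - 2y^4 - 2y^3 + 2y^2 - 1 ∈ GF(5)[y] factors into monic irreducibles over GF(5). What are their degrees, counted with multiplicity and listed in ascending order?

1, 2, 2

Write f(y) = y^5 - 2y^4 - 2y^3 + 2y^2 - 1.
Roots in GF(5): f(0) = 4; f(1) = 3; f(2) = 1; f(3) = 4; f(4) = 0 → root.
Linear factors from roots: (y + 1).
Complete factorization: f(y) = (y + 1)·(y^2 - 2)·(y^2 + 2y - 2).
Factor degrees with multiplicity: 1 + 2 + 2 = 5.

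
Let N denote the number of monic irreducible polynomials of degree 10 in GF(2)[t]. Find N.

99

The number of monic irreducibles of degree 10 over GF(2) is (1/10)·Σ_{d∣10} μ(10/d) 2^d.
Divisors of 10: 1, 2, 5, 10; μ(10/d) for each: 1, -1, -1, 1.
Σ = 2^1 − 2^2 − 2^5 + 2^10 = 990.
N = 990/10 = 99.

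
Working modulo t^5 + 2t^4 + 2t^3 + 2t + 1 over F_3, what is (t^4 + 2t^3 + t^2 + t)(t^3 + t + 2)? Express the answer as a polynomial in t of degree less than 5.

Multiply in F_3[t]: (t^4 + 2t^3 + t^2 + t)·(t^3 + t + 2) = t^7 + 2t^6 + 2t^5 + 2t^4 + 2t^3 + 2t.
Reduce using t^5 ≡ t^4 + t^3 + t + 2 (mod t^5 + 2t^4 + 2t^3 + 2t + 1).
Reduced: 2t^4 + 2t^2 + 2t.

2t^4 + 2t^2 + 2t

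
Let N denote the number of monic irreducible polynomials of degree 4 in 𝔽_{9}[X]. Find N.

x^(9^4) − x is the product of all monic irreducibles of degree dividing 4; Möbius inversion gives N = (1/4) Σ μ(4/d)·9^d.
Divisors of 4: 1, 2, 4; μ(4/d) for each: 0, -1, 1.
Σ = − 9^2 + 9^4 = 6480.
N = 6480/4 = 1620.

1620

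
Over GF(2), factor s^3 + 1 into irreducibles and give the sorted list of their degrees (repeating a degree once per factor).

Write h(s) = s^3 + 1.
Roots in GF(2): h(0) = 1; h(1) = 0 → root.
Linear factors from roots: (s + 1).
Complete factorization: h(s) = (s + 1)·(s^2 + s + 1).
Factor degrees with multiplicity: 1 + 2 = 3.

1, 2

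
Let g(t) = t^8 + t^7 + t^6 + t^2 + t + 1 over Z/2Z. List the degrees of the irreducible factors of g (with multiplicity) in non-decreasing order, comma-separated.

1, 1, 2, 2, 2

Roots in Z/2Z: g(0) = 1; g(1) = 0 → root.
Linear factors from roots: (t + 1).
Complete factorization: g(t) = (t + 1)^2·(t^2 + t + 1)^3.
Factor degrees with multiplicity: 1 + 1 + 2 + 2 + 2 = 8.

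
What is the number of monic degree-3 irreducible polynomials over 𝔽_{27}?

The number of monic irreducibles of degree 3 over GF(27) is (1/3)·Σ_{d∣3} μ(3/d) 27^d.
Divisors of 3: 1, 3; μ(3/d) for each: -1, 1.
Σ = − 27^1 + 27^3 = 19656.
N = 19656/3 = 6552.

6552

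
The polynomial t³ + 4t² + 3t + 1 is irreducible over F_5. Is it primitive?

No

Write f(t) = t³ + 4t² + 3t + 1.
|GF(5^3)^×| = 5^3 − 1 = 124. Prime factorization: 124 = 2^2·31.
f is primitive ⇔ t has order 124 in GF(5)[t]/(f), i.e. t^(124/q) ≠ 1 for each prime q | 124.
t^(62) mod f = 1
t^(4) mod f = 3t² + t + 4.
Since t^(62) = 1, the order of t divides 62 < 124; not primitive.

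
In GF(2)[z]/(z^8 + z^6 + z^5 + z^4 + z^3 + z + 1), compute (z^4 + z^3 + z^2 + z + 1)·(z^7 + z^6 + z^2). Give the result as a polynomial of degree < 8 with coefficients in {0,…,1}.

Multiply in GF(2)[z]: (z^4 + z^3 + z^2 + z + 1)·(z^7 + z^6 + z^2) = z^11 + z^5 + z^4 + z^3 + z^2.
Reduce using z^8 ≡ z^6 + z^5 + z^4 + z^3 + z + 1 (mod z^8 + z^6 + z^5 + z^4 + z^3 + z + 1).
Reduced: z^6 + z^5 + z^3 + 1.

z^6 + z^5 + z^3 + 1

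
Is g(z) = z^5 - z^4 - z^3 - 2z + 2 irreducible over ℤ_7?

Yes

Check for roots in ℤ_7: g(0) = 2; g(1) = 6; g(2) = 6; g(3) = 5; g(4) = 5; g(5) = 1; g(6) = 3.
No roots, so no linear factors.
Degree-2 irreducible divisors: test the 21 monic irreducibles of degree 2 over GF(7).
None of them divide g (all give nonzero remainder).
No irreducible factor of degree ≤ 2 exists, so g is irreducible over GF(7).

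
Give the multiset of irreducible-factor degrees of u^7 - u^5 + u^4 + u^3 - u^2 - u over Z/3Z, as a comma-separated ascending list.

1, 1, 1, 1, 3

Write g(u) = u^7 - u^5 + u^4 + u^3 - u^2 - u.
Roots in Z/3Z: g(0) = 0 → root; g(1) = 0 → root; g(2) = 0 → root.
Linear factors from roots: (u), (u - 1), (u + 1).
Complete factorization: g(u) = (u)·(u + 1)·(u - 1)^2·(u^3 + u^2 + u - 1).
Factor degrees with multiplicity: 1 + 1 + 1 + 1 + 3 = 7.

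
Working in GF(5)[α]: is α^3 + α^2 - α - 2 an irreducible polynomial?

Yes

Write P(α) = α^3 + α^2 - α - 2.
Check for roots in GF(5): P(0) = 3; P(1) = 4; P(2) = 3; P(3) = 1; P(4) = 4.
No roots. A degree-3 polynomial over a field with no linear factor is irreducible.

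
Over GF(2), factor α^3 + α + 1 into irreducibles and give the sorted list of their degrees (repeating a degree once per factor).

3

Write h(α) = α^3 + α + 1.
Roots in GF(2): h(0) = 1; h(1) = 1.
Complete factorization: h(α) = (α^3 + α + 1).
Factor degrees with multiplicity: 3 = 3.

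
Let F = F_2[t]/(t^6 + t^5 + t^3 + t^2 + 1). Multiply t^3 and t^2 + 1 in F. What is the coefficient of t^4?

0

Multiply in F_2[t]: (t^3)·(t^2 + 1) = t^5 + t^3.
Reduced: t^5 + t^3.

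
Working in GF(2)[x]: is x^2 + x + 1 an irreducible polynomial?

Yes

Write f(x) = x^2 + x + 1.
Check for roots in GF(2): f(0) = 1; f(1) = 1.
No roots. A degree-2 polynomial over a field with no linear factor is irreducible.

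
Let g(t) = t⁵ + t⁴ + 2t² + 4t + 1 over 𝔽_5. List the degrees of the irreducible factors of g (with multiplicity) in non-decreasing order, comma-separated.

1, 1, 3

Roots in 𝔽_5: g(0) = 1; g(1) = 4; g(2) = 0 → root; g(3) = 0 → root; g(4) = 4.
Linear factors from roots: (t + 3), (t + 2).
Complete factorization: g(t) = (t + 2)·(t + 3)·(t³ + t² + 4t + 1).
Factor degrees with multiplicity: 1 + 1 + 3 = 5.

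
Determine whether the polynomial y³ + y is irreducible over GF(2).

Write m(y) = y³ + y.
Check for roots in GF(2): m(0) = 0 → root; m(1) = 0 → root.
m(0) = 0, so (y) divides m(y); m is reducible.

No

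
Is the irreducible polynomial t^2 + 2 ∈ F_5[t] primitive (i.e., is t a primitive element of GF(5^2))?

Write f(t) = t^2 + 2.
|GF(5^2)^×| = 5^2 − 1 = 24. Prime factorization: 24 = 2^3·3.
f is primitive ⇔ t has order 24 in GF(5)[t]/(f), i.e. t^(24/q) ≠ 1 for each prime q | 24.
t^(12) mod f = 4.
t^(8) mod f = 1
Since t^(8) = 1, the order of t divides 8 < 24; not primitive.

No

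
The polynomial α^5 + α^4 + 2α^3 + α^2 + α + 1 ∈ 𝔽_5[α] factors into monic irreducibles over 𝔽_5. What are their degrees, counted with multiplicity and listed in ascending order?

Write g(α) = α^5 + α^4 + 2α^3 + α^2 + α + 1.
Roots in 𝔽_5: g(0) = 1; g(1) = 2; g(2) = 1; g(3) = 1; g(4) = 4.
Complete factorization: g(α) = (α^2 + 3α + 3)·(α^3 + 3α^2 + 2).
Factor degrees with multiplicity: 2 + 3 = 5.

2, 3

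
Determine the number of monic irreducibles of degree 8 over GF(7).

By the necklace-counting formula, N_7(8) = (1/8) Σ_{d|8} μ(8/d)·7^d.
Divisors of 8: 1, 2, 4, 8; μ(8/d) for each: 0, 0, -1, 1.
Σ = − 7^4 + 7^8 = 5762400.
N = 5762400/8 = 720300.

720300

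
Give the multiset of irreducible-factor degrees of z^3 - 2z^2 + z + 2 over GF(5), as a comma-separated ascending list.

Write f(z) = z^3 - 2z^2 + z + 2.
Roots in GF(5): f(0) = 2; f(1) = 2; f(2) = 4; f(3) = 4; f(4) = 3.
Complete factorization: f(z) = (z^3 - 2z^2 + z + 2).
Factor degrees with multiplicity: 3 = 3.

3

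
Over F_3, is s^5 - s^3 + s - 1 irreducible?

No

Write m(s) = s^5 - s^3 + s - 1.
Check for roots in F_3: m(0) = 2; m(1) = 0 → root; m(2) = 1.
m(1) = 0, so (s − 1) divides m(s); m is reducible.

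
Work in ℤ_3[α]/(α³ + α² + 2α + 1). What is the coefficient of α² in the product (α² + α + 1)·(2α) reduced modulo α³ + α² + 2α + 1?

0

Multiply in ℤ_3[α]: (α² + α + 1)·(2α) = 2α³ + 2α² + 2α.
Reduce using α³ ≡ 2α² + α + 2 (mod α³ + α² + 2α + 1).
Reduced: α + 1.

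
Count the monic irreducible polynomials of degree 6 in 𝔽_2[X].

Gauss's count: N_{2}(6) = (1/6) Σ_{d|6} μ(6/d)·2^d.
Divisors of 6: 1, 2, 3, 6; μ(6/d) for each: 1, -1, -1, 1.
Σ = 2^1 − 2^2 − 2^3 + 2^6 = 54.
N = 54/6 = 9.

9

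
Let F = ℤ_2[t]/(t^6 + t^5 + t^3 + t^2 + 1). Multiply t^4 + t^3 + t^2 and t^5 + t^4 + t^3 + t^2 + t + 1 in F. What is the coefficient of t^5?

Multiply in ℤ_2[t]: (t^4 + t^3 + t^2)·(t^5 + t^4 + t^3 + t^2 + t + 1) = t^9 + t^7 + t^6 + t^5 + t^4 + t^2.
Reduce using t^6 ≡ t^5 + t^3 + t^2 + 1 (mod t^6 + t^5 + t^3 + t^2 + 1).
Reduced: t^5 + t^3.

1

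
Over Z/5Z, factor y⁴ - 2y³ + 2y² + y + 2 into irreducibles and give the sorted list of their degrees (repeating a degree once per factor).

Write f(y) = y⁴ - 2y³ + 2y² + y + 2.
Roots in Z/5Z: f(0) = 2; f(1) = 4; f(2) = 2; f(3) = 0 → root; f(4) = 1.
Linear factors from roots: (y + 2).
Complete factorization: f(y) = (y + 2)·(y³ + y² + 1).
Factor degrees with multiplicity: 1 + 3 = 4.

1, 3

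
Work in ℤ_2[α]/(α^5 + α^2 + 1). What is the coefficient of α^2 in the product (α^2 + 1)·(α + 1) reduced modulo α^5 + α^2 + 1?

Multiply in ℤ_2[α]: (α^2 + 1)·(α + 1) = α^3 + α^2 + α + 1.
Reduced: α^3 + α^2 + α + 1.

1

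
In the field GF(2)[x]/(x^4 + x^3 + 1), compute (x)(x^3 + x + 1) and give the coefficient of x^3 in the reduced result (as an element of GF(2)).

Multiply in GF(2)[x]: (x)·(x^3 + x + 1) = x^4 + x^2 + x.
Reduce using x^4 ≡ x^3 + 1 (mod x^4 + x^3 + 1).
Reduced: x^3 + x^2 + x + 1.

1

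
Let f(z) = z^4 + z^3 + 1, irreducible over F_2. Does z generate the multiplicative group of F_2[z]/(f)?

Yes

|GF(2^4)^×| = 2^4 − 1 = 15. Prime factorization: 15 = 3·5.
f is primitive ⇔ z has order 15 in GF(2)[z]/(f), i.e. z^(15/q) ≠ 1 for each prime q | 15.
z^(5) mod f = z^3 + z + 1.
z^(3) mod f = z^3.
None equal 1, so z has full order 15; f is primitive.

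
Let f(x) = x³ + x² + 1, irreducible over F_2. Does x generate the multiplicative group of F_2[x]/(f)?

|GF(2^3)^×| = 2^3 − 1 = 7. Prime factorization: 7 = 7.
f is primitive ⇔ x has order 7 in GF(2)[x]/(f), i.e. x^(7/q) ≠ 1 for each prime q | 7.
x^(1) mod f = x.
None equal 1, so x has full order 7; f is primitive.

Yes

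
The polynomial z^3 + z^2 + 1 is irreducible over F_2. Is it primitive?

Write f(z) = z^3 + z^2 + 1.
|GF(2^3)^×| = 2^3 − 1 = 7. Prime factorization: 7 = 7.
f is primitive ⇔ z has order 7 in GF(2)[z]/(f), i.e. z^(7/q) ≠ 1 for each prime q | 7.
z^(1) mod f = z.
None equal 1, so z has full order 7; f is primitive.

Yes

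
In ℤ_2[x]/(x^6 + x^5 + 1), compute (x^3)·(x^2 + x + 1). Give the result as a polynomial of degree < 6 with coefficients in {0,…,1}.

x^5 + x^4 + x^3

Multiply in ℤ_2[x]: (x^3)·(x^2 + x + 1) = x^5 + x^4 + x^3.
Reduced: x^5 + x^4 + x^3.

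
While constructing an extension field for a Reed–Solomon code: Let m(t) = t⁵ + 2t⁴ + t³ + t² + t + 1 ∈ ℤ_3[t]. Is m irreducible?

Check for roots in ℤ_3: m(0) = 1; m(1) = 1; m(2) = 1.
No roots, so no linear factors.
Monic irreducibles of degree 2 over GF(3): t² + 1, t² + t + 2, t² + 2t + 2.
None of them divide m (all give nonzero remainder).
No irreducible factor of degree ≤ 2 exists, so m is irreducible over GF(3).

Yes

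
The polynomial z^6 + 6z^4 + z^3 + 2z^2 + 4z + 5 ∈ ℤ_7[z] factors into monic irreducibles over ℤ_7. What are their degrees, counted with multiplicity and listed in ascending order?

Write h(z) = z^6 + 6z^4 + z^3 + 2z^2 + 4z + 5.
Linear factors from roots: (z + 5).
Complete factorization: h(z) = (z + 5)·(z^2 + z + 3)·(z^3 + z^2 + 6z + 5).
Factor degrees with multiplicity: 1 + 2 + 3 = 6.

1, 2, 3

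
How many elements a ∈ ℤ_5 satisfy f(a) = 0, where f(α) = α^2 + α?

Evaluate at each of the 5 elements of ℤ_5:
f(0) = 0 → root; f(1) = 2; f(2) = 1; f(3) = 2; f(4) = 0 → root.
Roots: {0, 4}.

2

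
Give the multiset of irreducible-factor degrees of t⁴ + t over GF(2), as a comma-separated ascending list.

Write h(t) = t⁴ + t.
Roots in GF(2): h(0) = 0 → root; h(1) = 0 → root.
Linear factors from roots: (t), (t + 1).
Complete factorization: h(t) = (t)·(t + 1)·(t² + t + 1).
Factor degrees with multiplicity: 1 + 1 + 2 = 4.

1, 1, 2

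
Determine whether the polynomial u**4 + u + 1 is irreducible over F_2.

Write m(u) = u**4 + u + 1.
Check for roots in F_2: m(0) = 1; m(1) = 1.
No roots, so no linear factors.
Monic irreducibles of degree 2 over GF(2): u**2 + u + 1.
None of them divide m (all give nonzero remainder).
No irreducible factor of degree ≤ 2 exists, so m is irreducible over GF(2).

Yes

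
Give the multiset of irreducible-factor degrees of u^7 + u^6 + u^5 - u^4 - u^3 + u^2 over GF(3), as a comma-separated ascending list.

Write g(u) = u^7 + u^6 + u^5 - u^4 - u^3 + u^2.
Roots in GF(3): g(0) = 0 → root; g(1) = 2; g(2) = 0 → root.
Linear factors from roots: (u), (u + 1).
Complete factorization: g(u) = (u + 1)·(u)^2·(u^4 + u^2 + u + 1).
Factor degrees with multiplicity: 1 + 1 + 1 + 4 = 7.

1, 1, 1, 4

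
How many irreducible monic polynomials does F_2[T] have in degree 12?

Gauss's count: N_{2}(12) = (1/12) Σ_{d|12} μ(12/d)·2^d.
Divisors of 12: 1, 2, 3, 4, 6, 12; μ(12/d) for each: 0, 1, 0, -1, -1, 1.
Σ = 2^2 − 2^4 − 2^6 + 2^12 = 4020.
N = 4020/12 = 335.

335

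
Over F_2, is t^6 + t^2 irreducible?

No

Write h(t) = t^6 + t^2.
Check for roots in F_2: h(0) = 0 → root; h(1) = 0 → root.
h(0) = 0, so (t) divides h(t); h is reducible.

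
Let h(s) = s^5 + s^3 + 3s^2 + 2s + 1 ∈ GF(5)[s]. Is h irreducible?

No

Check for roots in GF(5): h(0) = 1; h(1) = 3; h(2) = 2; h(3) = 4; h(4) = 0 → root.
h(4) = 0, so (s − 4) divides h(s); h is reducible.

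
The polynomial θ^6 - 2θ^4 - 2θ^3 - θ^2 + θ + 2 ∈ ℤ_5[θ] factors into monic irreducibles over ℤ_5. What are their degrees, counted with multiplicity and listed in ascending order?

Write h(θ) = θ^6 - 2θ^4 - 2θ^3 - θ^2 + θ + 2.
Roots in ℤ_5: h(0) = 2; h(1) = 4; h(2) = 1; h(3) = 4; h(4) = 1.
Complete factorization: h(θ) = (θ^6 - 2θ^4 - 2θ^3 - θ^2 + θ + 2).
Factor degrees with multiplicity: 6 = 6.

6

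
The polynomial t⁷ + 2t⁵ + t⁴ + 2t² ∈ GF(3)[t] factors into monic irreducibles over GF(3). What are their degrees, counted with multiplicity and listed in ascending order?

Write h(t) = t⁷ + 2t⁵ + t⁴ + 2t².
Roots in GF(3): h(0) = 0 → root; h(1) = 0 → root; h(2) = 0 → root.
Linear factors from roots: (t), (t + 2), (t + 1).
Complete factorization: h(t) = (t + 2)·(t)^2·(t + 1)^4.
Factor degrees with multiplicity: 1 + 1 + 1 + 1 + 1 + 1 + 1 = 7.

1, 1, 1, 1, 1, 1, 1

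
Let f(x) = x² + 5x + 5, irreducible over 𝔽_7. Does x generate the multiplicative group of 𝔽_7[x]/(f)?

|GF(7^2)^×| = 7^2 − 1 = 48. Prime factorization: 48 = 2^4·3.
f is primitive ⇔ x has order 48 in GF(7)[x]/(f), i.e. x^(48/q) ≠ 1 for each prime q | 48.
x^(24) mod f = 6.
x^(16) mod f = 4.
None equal 1, so x has full order 48; f is primitive.

Yes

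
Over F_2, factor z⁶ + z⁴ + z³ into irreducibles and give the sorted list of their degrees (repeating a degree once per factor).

Write f(z) = z⁶ + z⁴ + z³.
Roots in F_2: f(0) = 0 → root; f(1) = 1.
Linear factors from roots: (z).
Complete factorization: f(z) = (z)^3·(z³ + z + 1).
Factor degrees with multiplicity: 1 + 1 + 1 + 3 = 6.

1, 1, 1, 3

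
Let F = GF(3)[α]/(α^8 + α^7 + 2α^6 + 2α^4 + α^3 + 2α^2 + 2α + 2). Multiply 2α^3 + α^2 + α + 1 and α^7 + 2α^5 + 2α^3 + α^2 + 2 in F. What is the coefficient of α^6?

1

Multiply in GF(3)[α]: (2α^3 + α^2 + α + 1)·(α^7 + 2α^5 + 2α^3 + α^2 + 2) = 2α^10 + α^9 + 2α^8 + α^3 + 2α + 2.
Reduce using α^8 ≡ 2α^7 + α^6 + α^4 + 2α^3 + α^2 + α + 1 (mod α^8 + α^7 + 2α^6 + 2α^4 + α^3 + 2α^2 + 2α + 2).
Reduced: α^6 + 2α^4 + 1.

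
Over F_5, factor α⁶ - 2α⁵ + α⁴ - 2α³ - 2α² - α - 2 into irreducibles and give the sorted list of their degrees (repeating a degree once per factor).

6

Write h(α) = α⁶ - 2α⁵ + α⁴ - 2α³ - 2α² - α - 2.
Roots in F_5: h(0) = 3; h(1) = 3; h(2) = 3; h(3) = 2; h(4) = 3.
Complete factorization: h(α) = (α⁶ - 2α⁵ + α⁴ - 2α³ - 2α² - α - 2).
Factor degrees with multiplicity: 6 = 6.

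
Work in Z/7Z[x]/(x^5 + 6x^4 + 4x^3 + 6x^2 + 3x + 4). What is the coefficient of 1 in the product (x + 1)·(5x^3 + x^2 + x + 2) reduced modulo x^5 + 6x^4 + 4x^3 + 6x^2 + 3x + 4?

Multiply in Z/7Z[x]: (x + 1)·(5x^3 + x^2 + x + 2) = 5x^4 + 6x^3 + 2x^2 + 3x + 2.
Reduced: 5x^4 + 6x^3 + 2x^2 + 3x + 2.

2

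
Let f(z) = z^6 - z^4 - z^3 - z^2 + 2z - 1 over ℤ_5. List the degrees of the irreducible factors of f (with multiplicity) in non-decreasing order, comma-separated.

Roots in ℤ_5: f(0) = 4; f(1) = 4; f(2) = 4; f(3) = 2; f(4) = 2.
Complete factorization: f(z) = (z^6 - z^4 - z^3 - z^2 + 2z - 1).
Factor degrees with multiplicity: 6 = 6.

6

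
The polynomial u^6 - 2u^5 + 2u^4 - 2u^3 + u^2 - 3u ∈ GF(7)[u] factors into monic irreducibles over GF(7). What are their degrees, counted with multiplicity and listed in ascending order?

1, 1, 1, 3

Write h(u) = u^6 - 2u^5 + 2u^4 - 2u^3 + u^2 - 3u.
Linear factors from roots: (u), (u - 2), (u + 3).
Complete factorization: h(u) = (u)·(u + 3)·(u - 2)·(u^3 - 3u^2 - 3u - 3).
Factor degrees with multiplicity: 1 + 1 + 1 + 3 = 6.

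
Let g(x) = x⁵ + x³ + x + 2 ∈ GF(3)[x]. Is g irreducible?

Yes

Check for roots in GF(3): g(0) = 2; g(1) = 2; g(2) = 2.
No roots, so no linear factors.
Monic irreducibles of degree 2 over GF(3): x² + 1, x² + x + 2, x² + 2x + 2.
None of them divide g (all give nonzero remainder).
No irreducible factor of degree ≤ 2 exists, so g is irreducible over GF(3).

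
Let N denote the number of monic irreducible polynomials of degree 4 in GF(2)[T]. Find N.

The number of monic irreducibles of degree 4 over GF(2) is (1/4)·Σ_{d∣4} μ(4/d) 2^d.
Divisors of 4: 1, 2, 4; μ(4/d) for each: 0, -1, 1.
Σ = − 2^2 + 2^4 = 12.
N = 12/4 = 3.

3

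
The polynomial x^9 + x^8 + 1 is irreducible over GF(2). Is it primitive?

No

Write f(x) = x^9 + x^8 + 1.
|GF(2^9)^×| = 2^9 − 1 = 511. Prime factorization: 511 = 7·73.
f is primitive ⇔ x has order 511 in GF(2)[x]/(f), i.e. x^(511/q) ≠ 1 for each prime q | 511.
x^(73) mod f = 1
x^(7) mod f = x^7.
Since x^(73) = 1, the order of x divides 73 < 511; not primitive.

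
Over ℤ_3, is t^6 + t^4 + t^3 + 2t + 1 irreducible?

No

Write m(t) = t^6 + t^4 + t^3 + 2t + 1.
Check for roots in ℤ_3: m(0) = 1; m(1) = 0 → root; m(2) = 0 → root.
m(1) = 0, so (t − 1) divides m(t); m is reducible.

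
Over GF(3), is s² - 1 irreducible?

No

Write g(s) = s² - 1.
Check for roots in GF(3): g(0) = 2; g(1) = 0 → root; g(2) = 0 → root.
g(1) = 0, so (s − 1) divides g(s); g is reducible.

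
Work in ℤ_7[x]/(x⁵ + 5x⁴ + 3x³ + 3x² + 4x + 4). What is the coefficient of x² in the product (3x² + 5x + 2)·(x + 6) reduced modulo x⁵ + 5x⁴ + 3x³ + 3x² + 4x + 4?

2

Multiply in ℤ_7[x]: (3x² + 5x + 2)·(x + 6) = 3x³ + 2x² + 4x + 5.
Reduced: 3x³ + 2x² + 4x + 5.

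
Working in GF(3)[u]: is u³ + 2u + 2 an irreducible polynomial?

Write f(u) = u³ + 2u + 2.
Check for roots in GF(3): f(0) = 2; f(1) = 2; f(2) = 2.
No roots. A degree-3 polynomial over a field with no linear factor is irreducible.

Yes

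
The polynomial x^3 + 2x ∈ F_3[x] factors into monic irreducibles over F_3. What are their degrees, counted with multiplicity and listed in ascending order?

Write h(x) = x^3 + 2x.
Roots in F_3: h(0) = 0 → root; h(1) = 0 → root; h(2) = 0 → root.
Linear factors from roots: (x), (x + 2), (x + 1).
Complete factorization: h(x) = (x)·(x + 1)·(x + 2).
Factor degrees with multiplicity: 1 + 1 + 1 = 3.

1, 1, 1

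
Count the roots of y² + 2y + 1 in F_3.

1

Write h(y) = y² + 2y + 1.
Evaluate at each of the 3 elements of F_3:
h(0) = 1; h(1) = 1; h(2) = 0 → root.
Roots: {2}.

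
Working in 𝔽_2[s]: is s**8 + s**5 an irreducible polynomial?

Write f(s) = s**8 + s**5.
Check for roots in 𝔽_2: f(0) = 0 → root; f(1) = 0 → root.
f(0) = 0, so (s) divides f(s); f is reducible.

No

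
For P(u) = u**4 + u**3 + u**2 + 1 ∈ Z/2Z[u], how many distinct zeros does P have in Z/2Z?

1

Evaluate at each of the 2 elements of Z/2Z:
P(0) = 1; P(1) = 0 → root.
Roots: {1}.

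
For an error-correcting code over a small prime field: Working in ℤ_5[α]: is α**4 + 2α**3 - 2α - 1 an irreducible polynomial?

Write f(α) = α**4 + 2α**3 - 2α - 1.
Check for roots in ℤ_5: f(0) = 4; f(1) = 0 → root; f(2) = 2; f(3) = 3; f(4) = 0 → root.
f(1) = 0, so (α − 1) divides f(α); f is reducible.

No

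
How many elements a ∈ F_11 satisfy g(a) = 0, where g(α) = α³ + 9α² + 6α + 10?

3

Evaluate at each of the 11 elements of F_11:
g(0) = 10; g(1) = 4; g(2) = 0 → root; g(3) = 4; g(4) = 0 → root; g(5) = 5; g(6) = 3; g(7) = 0 → root; g(8) = 2; g(9) = 4; g(10) = 1.
Roots: {2, 4, 7}.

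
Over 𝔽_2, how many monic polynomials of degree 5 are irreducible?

Gauss's count: N_{2}(5) = (1/5) Σ_{d|5} μ(5/d)·2^d.
Divisors of 5: 1, 5; μ(5/d) for each: -1, 1.
Σ = − 2^1 + 2^5 = 30.
N = 30/5 = 6.

6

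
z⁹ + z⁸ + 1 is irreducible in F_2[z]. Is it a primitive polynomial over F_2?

No

Write f(z) = z⁹ + z⁸ + 1.
|GF(2^9)^×| = 2^9 − 1 = 511. Prime factorization: 511 = 7·73.
f is primitive ⇔ z has order 511 in GF(2)[z]/(f), i.e. z^(511/q) ≠ 1 for each prime q | 511.
z^(73) mod f = 1
z^(7) mod f = z⁷.
Since z^(73) = 1, the order of z divides 73 < 511; not primitive.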